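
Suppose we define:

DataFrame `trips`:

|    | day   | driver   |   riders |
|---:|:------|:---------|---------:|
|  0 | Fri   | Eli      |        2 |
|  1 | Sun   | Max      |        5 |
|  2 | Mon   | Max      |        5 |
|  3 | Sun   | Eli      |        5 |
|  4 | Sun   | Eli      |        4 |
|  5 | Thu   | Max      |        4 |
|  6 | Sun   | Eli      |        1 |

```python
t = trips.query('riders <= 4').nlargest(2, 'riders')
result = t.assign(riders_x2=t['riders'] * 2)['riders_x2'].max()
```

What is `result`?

filter rows where riders <= 4:
   day driver  riders
0  Fri    Eli       2
4  Sun    Eli       4
5  Thu    Max       4
6  Sun    Eli       1
take 2 rows with largest riders:
   day driver  riders
4  Sun    Eli       4
5  Thu    Max       4
add column riders_x2 = t['riders'] * 2:
   day driver  riders  riders_x2
4  Sun    Eli       4          8
5  Thu    Max       4          8

8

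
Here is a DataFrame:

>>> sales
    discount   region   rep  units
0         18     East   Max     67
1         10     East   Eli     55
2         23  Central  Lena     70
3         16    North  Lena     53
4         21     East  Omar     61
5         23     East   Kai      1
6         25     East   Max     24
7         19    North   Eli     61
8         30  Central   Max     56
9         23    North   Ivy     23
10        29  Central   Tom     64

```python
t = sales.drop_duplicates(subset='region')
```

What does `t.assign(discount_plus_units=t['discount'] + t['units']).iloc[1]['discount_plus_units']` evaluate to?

drop duplicate region (keep=first):
   discount   region   rep  units
0        18     East   Max     67
2        23  Central  Lena     70
3        16    North  Lena     53
add column discount_plus_units = t['discount'] + t['units']:
   discount   region   rep  units  discount_plus_units
0        18     East   Max     67                   85
2        23  Central  Lena     70                   93
3        16    North  Lena     53                   69

93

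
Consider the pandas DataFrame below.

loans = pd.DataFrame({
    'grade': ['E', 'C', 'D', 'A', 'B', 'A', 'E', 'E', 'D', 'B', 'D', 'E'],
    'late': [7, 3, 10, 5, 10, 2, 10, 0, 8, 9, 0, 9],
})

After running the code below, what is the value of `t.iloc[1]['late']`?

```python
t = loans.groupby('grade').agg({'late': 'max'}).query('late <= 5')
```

group by grade, max of late:
       late
grade      
A         5
B        10
C         3
D        10
E        10
filter rows where late <= 5:
       late
grade      
A         5
C         3

3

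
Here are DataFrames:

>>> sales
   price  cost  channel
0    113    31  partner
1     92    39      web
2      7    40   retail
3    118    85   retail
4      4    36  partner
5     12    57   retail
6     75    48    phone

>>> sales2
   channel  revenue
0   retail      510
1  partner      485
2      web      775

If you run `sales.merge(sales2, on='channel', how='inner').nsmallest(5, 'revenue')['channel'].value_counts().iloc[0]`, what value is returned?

3

merge on 'channel' (how='inner') → 6 rows:
   price  cost  channel  revenue
0    113    31  partner      485
1     92    39      web      775
2      7    40   retail      510
3    118    85   retail      510
4      4    36  partner      485
5     12    57   retail      510
take 5 rows with smallest revenue:
   price  cost  channel  revenue
0    113    31  partner      485
4      4    36  partner      485
2      7    40   retail      510
3    118    85   retail      510
5     12    57   retail      510
value_counts of channel:
channel
retail     3
partner    2
Name: count, dtype: int64
Hence 3.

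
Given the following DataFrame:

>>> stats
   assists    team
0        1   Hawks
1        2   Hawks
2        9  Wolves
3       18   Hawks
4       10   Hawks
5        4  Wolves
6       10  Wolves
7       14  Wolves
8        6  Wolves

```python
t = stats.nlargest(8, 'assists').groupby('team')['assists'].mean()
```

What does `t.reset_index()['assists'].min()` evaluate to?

8.6

take 8 rows with largest assists:
   assists    team
3       18   Hawks
7       14  Wolves
4       10   Hawks
6       10  Wolves
2        9  Wolves
8        6  Wolves
5        4  Wolves
1        2   Hawks
group by team, mean of assists:
team
Hawks     10.0
Wolves     8.6
Name: assists, dtype: float64
reset_index():
     team  assists
0   Hawks     10.0
1  Wolves      8.6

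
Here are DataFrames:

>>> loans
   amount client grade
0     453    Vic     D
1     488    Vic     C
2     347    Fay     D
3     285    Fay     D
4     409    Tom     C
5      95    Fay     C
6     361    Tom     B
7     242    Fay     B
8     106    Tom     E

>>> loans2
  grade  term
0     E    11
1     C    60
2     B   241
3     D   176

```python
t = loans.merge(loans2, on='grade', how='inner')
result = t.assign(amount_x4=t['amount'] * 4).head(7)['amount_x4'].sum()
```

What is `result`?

merge on 'grade' (how='inner') → 9 rows:
   amount client grade  term
0     453    Vic     D   176
1     488    Vic     C    60
2     347    Fay     D   176
3     285    Fay     D   176
4     409    Tom     C    60
5      95    Fay     C    60
6     361    Tom     B   241
7     242    Fay     B   241
8     106    Tom     E    11
add column amount_x4 = t['amount'] * 4:
   amount client grade  term  amount_x4
0     453    Vic     D   176       1812
1     488    Vic     C    60       1952
2     347    Fay     D   176       1388
3     285    Fay     D   176       1140
4     409    Tom     C    60       1636
5      95    Fay     C    60        380
6     361    Tom     B   241       1444
7     242    Fay     B   241        968
8     106    Tom     E    11        424
take first 7 rows:
   amount client grade  term  amount_x4
0     453    Vic     D   176       1812
1     488    Vic     C    60       1952
2     347    Fay     D   176       1388
3     285    Fay     D   176       1140
4     409    Tom     C    60       1636
5      95    Fay     C    60        380
6     361    Tom     B   241       1444
The sum of column 'amount_x4' is 9752.

9752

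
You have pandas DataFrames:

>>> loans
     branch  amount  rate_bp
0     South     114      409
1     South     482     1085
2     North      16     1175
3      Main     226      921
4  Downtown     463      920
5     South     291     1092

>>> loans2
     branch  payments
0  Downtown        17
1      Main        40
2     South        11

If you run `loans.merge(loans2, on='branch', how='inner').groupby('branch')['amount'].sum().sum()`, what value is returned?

merge on 'branch' (how='inner') → 5 rows:
     branch  amount  rate_bp  payments
0     South     114      409        11
1     South     482     1085        11
2      Main     226      921        40
3  Downtown     463      920        17
4     South     291     1092        11
group by branch, sum of amount:
branch
Downtown    463
Main        226
South       887
Name: amount, dtype: int64
The sum of the resulting series is 1576.

1576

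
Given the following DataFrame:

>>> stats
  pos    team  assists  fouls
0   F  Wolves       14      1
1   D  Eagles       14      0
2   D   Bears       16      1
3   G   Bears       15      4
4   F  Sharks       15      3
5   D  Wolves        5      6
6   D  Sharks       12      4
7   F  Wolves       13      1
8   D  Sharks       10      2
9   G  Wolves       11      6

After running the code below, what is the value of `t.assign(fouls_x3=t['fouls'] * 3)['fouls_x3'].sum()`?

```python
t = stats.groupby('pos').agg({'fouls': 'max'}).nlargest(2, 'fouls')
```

group by pos, max of fouls:
     fouls
pos       
D        6
F        3
G        6
take 2 rows with largest fouls:
     fouls
pos       
D        6
G        6
add column fouls_x3 = t['fouls'] * 3:
     fouls  fouls_x3
pos                 
D        6        18
G        6        18

36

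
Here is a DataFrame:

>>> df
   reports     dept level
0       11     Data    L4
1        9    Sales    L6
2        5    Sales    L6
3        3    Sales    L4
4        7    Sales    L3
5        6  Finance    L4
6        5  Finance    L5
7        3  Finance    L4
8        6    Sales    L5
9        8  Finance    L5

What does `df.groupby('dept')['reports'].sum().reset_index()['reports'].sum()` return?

63

group by dept, sum of reports:
dept
Data       11
Finance    22
Sales      30
Name: reports, dtype: int64
reset_index():
      dept  reports
0     Data       11
1  Finance       22
2    Sales       30
So sum() = 63.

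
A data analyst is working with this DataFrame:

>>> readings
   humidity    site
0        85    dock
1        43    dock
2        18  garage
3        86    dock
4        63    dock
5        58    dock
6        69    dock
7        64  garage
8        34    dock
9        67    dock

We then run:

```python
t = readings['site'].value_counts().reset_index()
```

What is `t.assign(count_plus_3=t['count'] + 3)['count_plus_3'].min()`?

5

value_counts of site:
site
dock      8
garage    2
Name: count, dtype: int64
reset_index():
     site  count
0    dock      8
1  garage      2
add column count_plus_3 = t['count'] + 3:
     site  count  count_plus_3
0    dock      8            11
1  garage      2             5
The min of column 'count_plus_3' is 5.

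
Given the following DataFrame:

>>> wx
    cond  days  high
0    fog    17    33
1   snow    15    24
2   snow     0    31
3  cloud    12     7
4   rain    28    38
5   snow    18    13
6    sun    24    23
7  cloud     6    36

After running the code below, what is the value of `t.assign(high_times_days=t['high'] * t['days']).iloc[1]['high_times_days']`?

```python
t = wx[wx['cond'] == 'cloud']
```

filter rows where cond == 'cloud':
    cond  days  high
3  cloud    12     7
7  cloud     6    36
add column high_times_days = t['high'] * t['days']:
    cond  days  high  high_times_days
3  cloud    12     7               84
7  cloud     6    36              216
The value at position 1, column 'high_times_days' is 216.

216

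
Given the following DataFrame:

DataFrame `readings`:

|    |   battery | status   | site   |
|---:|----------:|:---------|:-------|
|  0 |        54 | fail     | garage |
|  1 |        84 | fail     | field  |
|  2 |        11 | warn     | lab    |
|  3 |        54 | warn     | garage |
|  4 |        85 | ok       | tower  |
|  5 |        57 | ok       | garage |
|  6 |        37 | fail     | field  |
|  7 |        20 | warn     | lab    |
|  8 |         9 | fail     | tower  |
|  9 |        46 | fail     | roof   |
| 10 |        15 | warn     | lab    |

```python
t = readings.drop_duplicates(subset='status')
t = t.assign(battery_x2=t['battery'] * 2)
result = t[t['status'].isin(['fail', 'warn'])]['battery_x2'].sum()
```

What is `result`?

drop duplicate status (keep=first):
   battery status    site
0       54   fail  garage
2       11   warn     lab
4       85     ok   tower
add column battery_x2 = t['battery'] * 2:
   battery status    site  battery_x2
0       54   fail  garage         108
2       11   warn     lab          22
4       85     ok   tower         170
filter rows where status in ['fail', 'warn']:
   battery status    site  battery_x2
0       54   fail  garage         108
2       11   warn     lab          22
So sum() = 130.

130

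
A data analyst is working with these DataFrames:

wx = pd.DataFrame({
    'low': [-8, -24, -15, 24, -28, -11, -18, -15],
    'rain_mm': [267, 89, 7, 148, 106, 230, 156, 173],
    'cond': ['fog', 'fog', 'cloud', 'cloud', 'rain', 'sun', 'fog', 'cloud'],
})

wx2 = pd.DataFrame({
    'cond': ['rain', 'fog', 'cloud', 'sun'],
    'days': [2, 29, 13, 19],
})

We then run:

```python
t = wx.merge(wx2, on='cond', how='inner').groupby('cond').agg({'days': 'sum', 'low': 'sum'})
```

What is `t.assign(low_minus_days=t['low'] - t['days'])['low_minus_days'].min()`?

-137

merge on 'cond' (how='inner') → 8 rows:
   low  rain_mm   cond  days
0   -8      267    fog    29
1  -24       89    fog    29
2  -15        7  cloud    13
3   24      148  cloud    13
4  -28      106   rain     2
5  -11      230    sun    19
6  -18      156    fog    29
7  -15      173  cloud    13
group by cond: sum(days), sum(low):
       days  low
cond            
cloud    39   -6
fog      87  -50
rain      2  -28
sun      19  -11
add column low_minus_days = t['low'] - t['days']:
       days  low  low_minus_days
cond                            
cloud    39   -6             -45
fog      87  -50            -137
rain      2  -28             -30
sun      19  -11             -30
Finally, min of column 'low_minus_days' = -137.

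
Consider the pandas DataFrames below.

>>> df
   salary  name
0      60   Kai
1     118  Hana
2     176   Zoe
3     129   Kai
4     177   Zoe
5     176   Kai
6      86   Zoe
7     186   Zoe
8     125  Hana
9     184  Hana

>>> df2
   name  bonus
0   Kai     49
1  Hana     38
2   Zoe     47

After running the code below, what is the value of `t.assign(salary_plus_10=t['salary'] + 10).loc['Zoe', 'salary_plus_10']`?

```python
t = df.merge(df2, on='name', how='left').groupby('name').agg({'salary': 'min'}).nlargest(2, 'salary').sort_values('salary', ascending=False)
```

merge on 'name' (how='left') → 10 rows:
   salary  name  bonus
0      60   Kai     49
1     118  Hana     38
2     176   Zoe     47
3     129   Kai     49
4     177   Zoe     47
5     176   Kai     49
6      86   Zoe     47
7     186   Zoe     47
8     125  Hana     38
9     184  Hana     38
group by name, min of salary:
      salary
name        
Hana     118
Kai       60
Zoe       86
take 2 rows with largest salary:
      salary
name        
Hana     118
Zoe       86
sort by salary descending:
      salary
name        
Hana     118
Zoe       86
add column salary_plus_10 = t['salary'] + 10:
      salary  salary_plus_10
name                        
Hana     118             128
Zoe       86              96
value at row 'Zoe', column 'salary_plus_10' → 96

96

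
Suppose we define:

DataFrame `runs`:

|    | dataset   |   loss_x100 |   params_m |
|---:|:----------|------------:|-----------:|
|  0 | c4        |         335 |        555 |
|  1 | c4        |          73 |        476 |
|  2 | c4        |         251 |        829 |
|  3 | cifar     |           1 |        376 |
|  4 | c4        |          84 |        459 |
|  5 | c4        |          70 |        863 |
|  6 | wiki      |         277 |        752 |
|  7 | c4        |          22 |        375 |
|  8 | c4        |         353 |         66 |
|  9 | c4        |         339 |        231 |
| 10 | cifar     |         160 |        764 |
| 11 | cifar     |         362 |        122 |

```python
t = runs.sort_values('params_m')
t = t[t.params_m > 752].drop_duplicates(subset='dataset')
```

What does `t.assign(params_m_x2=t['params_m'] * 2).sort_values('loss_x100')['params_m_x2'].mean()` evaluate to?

1593.0

sort by params_m:
   dataset  loss_x100  params_m
8       c4        353        66
11   cifar        362       122
9       c4        339       231
7       c4         22       375
3    cifar          1       376
4       c4         84       459
1       c4         73       476
0       c4        335       555
6     wiki        277       752
10   cifar        160       764
2       c4        251       829
5       c4         70       863
filter rows where params_m > 752:
   dataset  loss_x100  params_m
10   cifar        160       764
2       c4        251       829
5       c4         70       863
drop duplicate dataset (keep=first):
   dataset  loss_x100  params_m
10   cifar        160       764
2       c4        251       829
add column params_m_x2 = t['params_m'] * 2:
   dataset  loss_x100  params_m  params_m_x2
10   cifar        160       764         1528
2       c4        251       829         1658
sort by loss_x100:
   dataset  loss_x100  params_m  params_m_x2
10   cifar        160       764         1528
2       c4        251       829         1658
The mean of column 'params_m_x2' is 1593.0.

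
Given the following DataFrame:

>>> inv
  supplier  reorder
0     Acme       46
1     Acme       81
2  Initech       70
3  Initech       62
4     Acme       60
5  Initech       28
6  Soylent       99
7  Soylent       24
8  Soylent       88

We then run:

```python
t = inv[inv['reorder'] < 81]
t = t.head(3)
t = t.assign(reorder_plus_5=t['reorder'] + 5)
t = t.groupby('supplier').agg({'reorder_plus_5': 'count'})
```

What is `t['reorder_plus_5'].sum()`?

filter rows where reorder < 81:
  supplier  reorder
0     Acme       46
2  Initech       70
3  Initech       62
4     Acme       60
5  Initech       28
7  Soylent       24
take first 3 rows:
  supplier  reorder
0     Acme       46
2  Initech       70
3  Initech       62
add column reorder_plus_5 = t['reorder'] + 5:
  supplier  reorder  reorder_plus_5
0     Acme       46              51
2  Initech       70              75
3  Initech       62              67
group by supplier, count of reorder_plus_5:
          reorder_plus_5
supplier                
Acme                   1
Initech                2
The sum of column 'reorder_plus_5' is 3.

3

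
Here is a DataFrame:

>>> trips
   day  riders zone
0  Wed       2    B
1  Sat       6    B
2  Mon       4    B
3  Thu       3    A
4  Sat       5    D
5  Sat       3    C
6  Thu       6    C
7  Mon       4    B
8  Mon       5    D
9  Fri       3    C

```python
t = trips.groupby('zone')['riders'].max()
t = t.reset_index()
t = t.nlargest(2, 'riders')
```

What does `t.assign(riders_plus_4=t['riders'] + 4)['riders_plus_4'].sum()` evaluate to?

group by zone, max of riders:
zone
A    3
B    6
C    6
D    5
Name: riders, dtype: int64
reset_index():
  zone  riders
0    A       3
1    B       6
2    C       6
3    D       5
take 2 rows with largest riders:
  zone  riders
1    B       6
2    C       6
add column riders_plus_4 = t['riders'] + 4:
  zone  riders  riders_plus_4
1    B       6             10
2    C       6             10
Finally, sum of column 'riders_plus_4' = 20.

20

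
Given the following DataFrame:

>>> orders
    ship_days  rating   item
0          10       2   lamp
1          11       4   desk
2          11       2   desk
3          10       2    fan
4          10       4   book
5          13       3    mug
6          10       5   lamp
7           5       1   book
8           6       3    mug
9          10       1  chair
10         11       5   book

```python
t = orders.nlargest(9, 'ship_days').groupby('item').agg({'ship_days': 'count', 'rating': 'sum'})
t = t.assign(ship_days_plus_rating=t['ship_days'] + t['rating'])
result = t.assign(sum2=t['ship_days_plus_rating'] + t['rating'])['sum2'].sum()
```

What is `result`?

take 9 rows with largest ship_days:
    ship_days  rating   item
5          13       3    mug
1          11       4   desk
2          11       2   desk
10         11       5   book
0          10       2   lamp
3          10       2    fan
4          10       4   book
6          10       5   lamp
9          10       1  chair
group by item: count(ship_days), sum(rating):
       ship_days  rating
item                    
book           2       9
chair          1       1
desk           2       6
fan            1       2
lamp           2       7
mug            1       3
add column ship_days_plus_rating = t['ship_days'] + t['rating']:
       ship_days  rating  ship_days_plus_rating
item                                           
book           2       9                     11
chair          1       1                      2
desk           2       6                      8
fan            1       2                      3
lamp           2       7                      9
mug            1       3                      4
add column sum2 = t['ship_days_plus_rating'] + t['rating']:
       ship_days  rating  ship_days_plus_rating  sum2
item                                                 
book           2       9                     11    20
chair          1       1                      2     3
desk           2       6                      8    14
fan            1       2                      3     5
lamp           2       7                      9    16
mug            1       3                      4     7
Taking the sum of column 'sum2' gives 65.

65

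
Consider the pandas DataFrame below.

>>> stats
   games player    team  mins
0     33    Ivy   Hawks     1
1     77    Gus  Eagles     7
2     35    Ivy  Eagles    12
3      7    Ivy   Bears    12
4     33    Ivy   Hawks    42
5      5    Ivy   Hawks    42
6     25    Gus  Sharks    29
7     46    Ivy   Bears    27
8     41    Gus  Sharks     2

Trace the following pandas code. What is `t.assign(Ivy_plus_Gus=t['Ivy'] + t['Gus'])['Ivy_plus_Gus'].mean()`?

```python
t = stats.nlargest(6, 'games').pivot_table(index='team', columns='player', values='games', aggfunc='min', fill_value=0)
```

take 6 rows with largest games:
   games player    team  mins
1     77    Gus  Eagles     7
7     46    Ivy   Bears    27
8     41    Gus  Sharks     2
2     35    Ivy  Eagles    12
0     33    Ivy   Hawks     1
4     33    Ivy   Hawks    42
pivot: rows=team, cols=player, min(games):
player  Gus  Ivy
team            
Bears     0   46
Eagles   77   35
Hawks     0   33
Sharks   41    0
add column Ivy_plus_Gus = t['Ivy'] + t['Gus']:
player  Gus  Ivy  Ivy_plus_Gus
team                          
Bears     0   46            46
Eagles   77   35           112
Hawks     0   33            33
Sharks   41    0            41
Then the mean of column 'Ivy_plus_Gus': 58.0

58.0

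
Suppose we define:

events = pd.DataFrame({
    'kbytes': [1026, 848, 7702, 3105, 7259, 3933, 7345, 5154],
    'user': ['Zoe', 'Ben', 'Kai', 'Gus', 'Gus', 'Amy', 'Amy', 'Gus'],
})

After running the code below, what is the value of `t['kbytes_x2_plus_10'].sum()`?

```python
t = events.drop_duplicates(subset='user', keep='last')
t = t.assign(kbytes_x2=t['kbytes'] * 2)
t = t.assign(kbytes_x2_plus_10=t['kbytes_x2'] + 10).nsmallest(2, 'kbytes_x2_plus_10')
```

3768

drop duplicate user (keep=last):
   kbytes user
0    1026  Zoe
1     848  Ben
2    7702  Kai
6    7345  Amy
7    5154  Gus
add column kbytes_x2 = t['kbytes'] * 2:
   kbytes user  kbytes_x2
0    1026  Zoe       2052
1     848  Ben       1696
2    7702  Kai      15404
6    7345  Amy      14690
7    5154  Gus      10308
add column kbytes_x2_plus_10 = t['kbytes_x2'] + 10:
   kbytes user  kbytes_x2  kbytes_x2_plus_10
0    1026  Zoe       2052               2062
1     848  Ben       1696               1706
2    7702  Kai      15404              15414
6    7345  Amy      14690              14700
7    5154  Gus      10308              10318
take 2 rows with smallest kbytes_x2_plus_10:
   kbytes user  kbytes_x2  kbytes_x2_plus_10
1     848  Ben       1696               1706
0    1026  Zoe       2052               2062
Taking the sum of column 'kbytes_x2_plus_10' gives 3768.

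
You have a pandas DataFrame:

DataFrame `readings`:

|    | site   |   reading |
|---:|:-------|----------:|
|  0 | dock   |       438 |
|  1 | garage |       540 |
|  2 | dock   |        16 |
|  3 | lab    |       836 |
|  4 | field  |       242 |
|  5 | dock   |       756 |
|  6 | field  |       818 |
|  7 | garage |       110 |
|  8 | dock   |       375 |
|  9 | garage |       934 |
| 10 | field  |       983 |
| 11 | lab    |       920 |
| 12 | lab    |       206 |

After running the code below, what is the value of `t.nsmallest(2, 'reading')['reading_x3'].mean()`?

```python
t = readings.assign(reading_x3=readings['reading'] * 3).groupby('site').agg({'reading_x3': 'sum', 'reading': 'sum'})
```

4753.5

add column reading_x3 = readings['reading'] * 3:
      site  reading  reading_x3
0     dock      438        1314
1   garage      540        1620
2     dock       16          48
3      lab      836        2508
4    field      242         726
5     dock      756        2268
6    field      818        2454
7   garage      110         330
8     dock      375        1125
9   garage      934        2802
10   field      983        2949
11     lab      920        2760
12     lab      206         618
group by site: sum(reading_x3), sum(reading):
        reading_x3  reading
site                       
dock          4755     1585
field         6129     2043
garage        4752     1584
lab           5886     1962
take 2 rows with smallest reading:
        reading_x3  reading
site                       
garage        4752     1584
dock          4755     1585
Then the mean of column 'reading_x3': 4753.5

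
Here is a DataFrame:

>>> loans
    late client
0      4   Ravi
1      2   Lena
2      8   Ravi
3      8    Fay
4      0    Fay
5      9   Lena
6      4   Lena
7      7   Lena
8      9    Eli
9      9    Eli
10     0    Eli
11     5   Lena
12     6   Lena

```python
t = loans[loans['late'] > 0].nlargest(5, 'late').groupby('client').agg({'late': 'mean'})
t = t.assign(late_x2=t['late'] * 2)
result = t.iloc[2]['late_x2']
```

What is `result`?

18.0

filter rows where late > 0:
    late client
0      4   Ravi
1      2   Lena
2      8   Ravi
3      8    Fay
5      9   Lena
6      4   Lena
7      7   Lena
8      9    Eli
9      9    Eli
11     5   Lena
12     6   Lena
take 5 rows with largest late:
   late client
5     9   Lena
8     9    Eli
9     9    Eli
2     8   Ravi
3     8    Fay
group by client, mean of late:
        late
client      
Eli      9.0
Fay      8.0
Lena     9.0
Ravi     8.0
add column late_x2 = t['late'] * 2:
        late  late_x2
client               
Eli      9.0     18.0
Fay      8.0     16.0
Lena     9.0     18.0
Ravi     8.0     16.0
Taking the value at position 2, column 'late_x2' gives 18.0.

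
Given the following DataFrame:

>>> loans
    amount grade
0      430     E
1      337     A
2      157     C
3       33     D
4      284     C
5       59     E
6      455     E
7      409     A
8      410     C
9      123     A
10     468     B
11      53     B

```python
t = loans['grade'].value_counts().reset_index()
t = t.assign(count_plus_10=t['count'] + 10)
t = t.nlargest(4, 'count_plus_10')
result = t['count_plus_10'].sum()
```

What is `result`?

value_counts of grade:
grade
E    3
A    3
C    3
B    2
D    1
Name: count, dtype: int64
reset_index():
  grade  count
0     E      3
1     A      3
2     C      3
3     B      2
4     D      1
add column count_plus_10 = t['count'] + 10:
  grade  count  count_plus_10
0     E      3             13
1     A      3             13
2     C      3             13
3     B      2             12
4     D      1             11
take 4 rows with largest count_plus_10:
  grade  count  count_plus_10
0     E      3             13
1     A      3             13
2     C      3             13
3     B      2             12
Finally, sum of column 'count_plus_10' = 51.

51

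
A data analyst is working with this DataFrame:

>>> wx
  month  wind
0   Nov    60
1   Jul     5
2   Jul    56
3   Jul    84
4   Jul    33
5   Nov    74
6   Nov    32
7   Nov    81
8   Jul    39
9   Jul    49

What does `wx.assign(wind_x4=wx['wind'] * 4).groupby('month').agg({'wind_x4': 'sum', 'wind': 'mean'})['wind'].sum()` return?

add column wind_x4 = wx['wind'] * 4:
  month  wind  wind_x4
0   Nov    60      240
1   Jul     5       20
2   Jul    56      224
3   Jul    84      336
4   Jul    33      132
5   Nov    74      296
6   Nov    32      128
7   Nov    81      324
8   Jul    39      156
9   Jul    49      196
group by month: sum(wind_x4), mean(wind):
       wind_x4       wind
month                    
Jul       1064  44.333333
Nov        988  61.750000
Finally, sum of column 'wind' = 106.083333333.

106.083333333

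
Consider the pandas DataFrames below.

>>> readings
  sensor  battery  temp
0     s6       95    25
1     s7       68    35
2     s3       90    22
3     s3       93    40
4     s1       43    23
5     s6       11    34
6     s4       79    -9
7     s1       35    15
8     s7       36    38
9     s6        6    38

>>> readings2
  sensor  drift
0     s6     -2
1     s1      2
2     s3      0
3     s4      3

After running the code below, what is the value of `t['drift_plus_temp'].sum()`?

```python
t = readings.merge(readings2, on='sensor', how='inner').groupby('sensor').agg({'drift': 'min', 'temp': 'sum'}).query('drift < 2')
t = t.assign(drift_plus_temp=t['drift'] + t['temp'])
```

merge on 'sensor' (how='inner') → 8 rows:
  sensor  battery  temp  drift
0     s6       95    25     -2
1     s3       90    22      0
2     s3       93    40      0
3     s1       43    23      2
4     s6       11    34     -2
5     s4       79    -9      3
6     s1       35    15      2
7     s6        6    38     -2
group by sensor: min(drift), sum(temp):
        drift  temp
sensor             
s1          2    38
s3          0    62
s4          3    -9
s6         -2    97
filter rows where drift < 2:
        drift  temp
sensor             
s3          0    62
s6         -2    97
add column drift_plus_temp = t['drift'] + t['temp']:
        drift  temp  drift_plus_temp
sensor                              
s3          0    62               62
s6         -2    97               95
So sum() = 157.

157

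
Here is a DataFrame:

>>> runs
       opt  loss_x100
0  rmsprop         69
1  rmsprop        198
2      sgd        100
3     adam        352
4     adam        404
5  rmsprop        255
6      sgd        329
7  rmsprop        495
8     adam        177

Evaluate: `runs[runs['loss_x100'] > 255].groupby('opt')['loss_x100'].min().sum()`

filter rows where loss_x100 > 255:
       opt  loss_x100
3     adam        352
4     adam        404
6      sgd        329
7  rmsprop        495
group by opt, min of loss_x100:
opt
adam       352
rmsprop    495
sgd        329
Name: loss_x100, dtype: int64

1176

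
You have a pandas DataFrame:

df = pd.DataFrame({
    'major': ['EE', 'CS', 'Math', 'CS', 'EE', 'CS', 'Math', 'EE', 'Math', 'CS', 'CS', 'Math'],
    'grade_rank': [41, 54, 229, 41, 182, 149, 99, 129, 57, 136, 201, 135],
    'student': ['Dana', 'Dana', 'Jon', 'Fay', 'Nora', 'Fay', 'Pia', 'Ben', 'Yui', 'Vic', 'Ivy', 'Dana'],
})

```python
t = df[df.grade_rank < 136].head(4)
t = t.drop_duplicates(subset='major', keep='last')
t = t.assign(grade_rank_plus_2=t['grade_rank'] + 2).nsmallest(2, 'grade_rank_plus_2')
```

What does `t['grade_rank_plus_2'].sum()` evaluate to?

86

filter rows where grade_rank < 136:
   major  grade_rank student
0     EE          41    Dana
1     CS          54    Dana
3     CS          41     Fay
6   Math          99     Pia
7     EE         129     Ben
8   Math          57     Yui
11  Math         135    Dana
take first 4 rows:
  major  grade_rank student
0    EE          41    Dana
1    CS          54    Dana
3    CS          41     Fay
6  Math          99     Pia
drop duplicate major (keep=last):
  major  grade_rank student
0    EE          41    Dana
3    CS          41     Fay
6  Math          99     Pia
add column grade_rank_plus_2 = t['grade_rank'] + 2:
  major  grade_rank student  grade_rank_plus_2
0    EE          41    Dana                 43
3    CS          41     Fay                 43
6  Math          99     Pia                101
take 2 rows with smallest grade_rank_plus_2:
  major  grade_rank student  grade_rank_plus_2
0    EE          41    Dana                 43
3    CS          41     Fay                 43
So sum() = 86.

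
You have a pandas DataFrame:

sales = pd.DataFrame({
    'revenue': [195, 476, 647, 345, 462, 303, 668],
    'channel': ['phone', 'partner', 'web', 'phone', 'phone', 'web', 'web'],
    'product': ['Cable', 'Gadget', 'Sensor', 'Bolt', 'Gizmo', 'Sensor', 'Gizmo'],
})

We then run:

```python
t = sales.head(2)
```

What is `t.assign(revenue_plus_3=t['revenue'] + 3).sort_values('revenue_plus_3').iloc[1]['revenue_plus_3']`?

take first 2 rows:
   revenue  channel product
0      195    phone   Cable
1      476  partner  Gadget
add column revenue_plus_3 = t['revenue'] + 3:
   revenue  channel product  revenue_plus_3
0      195    phone   Cable             198
1      476  partner  Gadget             479
sort by revenue_plus_3:
   revenue  channel product  revenue_plus_3
0      195    phone   Cable             198
1      476  partner  Gadget             479

479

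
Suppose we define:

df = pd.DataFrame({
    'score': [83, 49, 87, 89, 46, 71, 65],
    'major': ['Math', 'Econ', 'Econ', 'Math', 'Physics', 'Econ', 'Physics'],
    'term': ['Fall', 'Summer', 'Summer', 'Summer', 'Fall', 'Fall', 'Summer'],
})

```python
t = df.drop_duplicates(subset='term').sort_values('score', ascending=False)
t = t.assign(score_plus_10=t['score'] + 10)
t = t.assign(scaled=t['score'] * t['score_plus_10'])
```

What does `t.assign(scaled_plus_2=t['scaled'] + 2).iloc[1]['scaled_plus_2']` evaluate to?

drop duplicate term (keep=first):
   score major    term
0     83  Math    Fall
1     49  Econ  Summer
sort by score descending:
   score major    term
0     83  Math    Fall
1     49  Econ  Summer
add column score_plus_10 = t['score'] + 10:
   score major    term  score_plus_10
0     83  Math    Fall             93
1     49  Econ  Summer             59
add column scaled = t['score'] * t['score_plus_10']:
   score major    term  score_plus_10  scaled
0     83  Math    Fall             93    7719
1     49  Econ  Summer             59    2891
add column scaled_plus_2 = t['scaled'] + 2:
   score major    term  score_plus_10  scaled  scaled_plus_2
0     83  Math    Fall             93    7719           7721
1     49  Econ  Summer             59    2891           2893
value at position 1, column 'scaled_plus_2' → 2893

2893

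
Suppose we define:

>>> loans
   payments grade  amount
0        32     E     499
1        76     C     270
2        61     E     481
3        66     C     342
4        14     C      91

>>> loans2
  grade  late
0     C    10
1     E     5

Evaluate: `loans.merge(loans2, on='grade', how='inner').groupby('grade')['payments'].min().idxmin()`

merge on 'grade' (how='inner') → 5 rows:
   payments grade  amount  late
0        32     E     499     5
1        76     C     270    10
2        61     E     481     5
3        66     C     342    10
4        14     C      91    10
group by grade, min of payments:
grade
C    14
E    32
Name: payments, dtype: int64

C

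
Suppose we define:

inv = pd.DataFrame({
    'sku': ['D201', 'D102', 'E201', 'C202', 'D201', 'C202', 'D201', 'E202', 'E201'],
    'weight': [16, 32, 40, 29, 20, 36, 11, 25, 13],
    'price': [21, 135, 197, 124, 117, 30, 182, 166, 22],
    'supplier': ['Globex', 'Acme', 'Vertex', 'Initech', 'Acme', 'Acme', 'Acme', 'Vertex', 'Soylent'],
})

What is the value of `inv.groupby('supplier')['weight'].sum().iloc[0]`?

group by supplier, sum of weight:
supplier
Acme       99
Globex     16
Initech    29
Soylent    13
Vertex     65
Name: weight, dtype: int64

99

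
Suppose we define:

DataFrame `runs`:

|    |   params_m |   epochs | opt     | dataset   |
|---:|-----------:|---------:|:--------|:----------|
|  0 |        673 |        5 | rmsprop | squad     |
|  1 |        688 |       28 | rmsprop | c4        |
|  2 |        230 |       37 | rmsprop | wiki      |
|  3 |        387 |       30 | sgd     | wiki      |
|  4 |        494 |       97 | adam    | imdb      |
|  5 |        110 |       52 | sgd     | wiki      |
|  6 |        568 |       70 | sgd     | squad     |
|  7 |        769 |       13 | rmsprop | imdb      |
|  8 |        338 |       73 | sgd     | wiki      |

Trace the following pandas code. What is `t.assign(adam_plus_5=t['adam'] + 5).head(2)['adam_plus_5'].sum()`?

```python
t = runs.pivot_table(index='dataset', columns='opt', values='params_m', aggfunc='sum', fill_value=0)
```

pivot: rows=dataset, cols=opt, sum(params_m):
opt      adam  rmsprop  sgd
dataset                    
c4          0      688    0
imdb      494      769    0
squad       0      673  568
wiki        0      230  835
add column adam_plus_5 = t['adam'] + 5:
opt      adam  rmsprop  sgd  adam_plus_5
dataset                                 
c4          0      688    0            5
imdb      494      769    0          499
squad       0      673  568            5
wiki        0      230  835            5
take first 2 rows:
opt      adam  rmsprop  sgd  adam_plus_5
dataset                                 
c4          0      688    0            5
imdb      494      769    0          499

504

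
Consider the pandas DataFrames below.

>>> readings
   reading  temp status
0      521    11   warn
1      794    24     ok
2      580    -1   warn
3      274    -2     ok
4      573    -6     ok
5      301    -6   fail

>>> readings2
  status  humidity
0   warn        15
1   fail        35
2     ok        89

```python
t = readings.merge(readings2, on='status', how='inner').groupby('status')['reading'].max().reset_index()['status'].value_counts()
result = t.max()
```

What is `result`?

merge on 'status' (how='inner') → 6 rows:
   reading  temp status  humidity
0      521    11   warn        15
1      794    24     ok        89
2      580    -1   warn        15
3      274    -2     ok        89
4      573    -6     ok        89
5      301    -6   fail        35
group by status, max of reading:
status
fail    301
ok      794
warn    580
Name: reading, dtype: int64
reset_index():
  status  reading
0   fail      301
1     ok      794
2   warn      580
value_counts of status:
status
fail    1
ok      1
warn    1
Name: count, dtype: int64

1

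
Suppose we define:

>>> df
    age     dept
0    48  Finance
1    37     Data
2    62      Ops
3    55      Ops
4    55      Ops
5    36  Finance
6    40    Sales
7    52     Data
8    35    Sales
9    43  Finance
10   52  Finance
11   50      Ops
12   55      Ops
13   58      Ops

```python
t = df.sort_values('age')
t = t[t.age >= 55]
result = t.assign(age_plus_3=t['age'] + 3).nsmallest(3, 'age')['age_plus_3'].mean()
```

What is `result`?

sort by age:
    age     dept
8    35    Sales
5    36  Finance
1    37     Data
6    40    Sales
9    43  Finance
0    48  Finance
11   50      Ops
7    52     Data
10   52  Finance
3    55      Ops
4    55      Ops
12   55      Ops
13   58      Ops
2    62      Ops
filter rows where age >= 55:
    age dept
3    55  Ops
4    55  Ops
12   55  Ops
13   58  Ops
2    62  Ops
add column age_plus_3 = t['age'] + 3:
    age dept  age_plus_3
3    55  Ops          58
4    55  Ops          58
12   55  Ops          58
13   58  Ops          61
2    62  Ops          65
take 3 rows with smallest age:
    age dept  age_plus_3
3    55  Ops          58
4    55  Ops          58
12   55  Ops          58
Reading off the mean of column 'age_plus_3', we get 58.0.

58.0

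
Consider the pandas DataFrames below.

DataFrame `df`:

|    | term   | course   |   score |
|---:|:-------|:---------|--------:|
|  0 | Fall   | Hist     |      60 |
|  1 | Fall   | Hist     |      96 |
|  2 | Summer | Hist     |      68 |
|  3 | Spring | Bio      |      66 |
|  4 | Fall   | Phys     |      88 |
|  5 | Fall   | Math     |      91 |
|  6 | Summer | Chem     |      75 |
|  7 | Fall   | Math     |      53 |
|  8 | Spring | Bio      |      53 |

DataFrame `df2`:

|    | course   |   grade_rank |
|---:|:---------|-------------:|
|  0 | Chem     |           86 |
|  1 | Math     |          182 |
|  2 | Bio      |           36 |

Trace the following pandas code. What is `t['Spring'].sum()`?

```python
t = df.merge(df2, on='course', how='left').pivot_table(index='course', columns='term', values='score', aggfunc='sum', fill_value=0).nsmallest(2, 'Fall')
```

119

merge on 'course' (how='left') → 9 rows:
     term course  score  grade_rank
0    Fall   Hist     60         NaN
1    Fall   Hist     96         NaN
2  Summer   Hist     68         NaN
3  Spring    Bio     66        36.0
4    Fall   Phys     88         NaN
5    Fall   Math     91       182.0
6  Summer   Chem     75        86.0
7    Fall   Math     53       182.0
8  Spring    Bio     53        36.0
pivot: rows=course, cols=term, sum(score):
term    Fall  Spring  Summer
course                      
Bio        0     119       0
Chem       0       0      75
Hist     156       0      68
Math     144       0       0
Phys      88       0       0
take 2 rows with smallest Fall:
term    Fall  Spring  Summer
course                      
Bio        0     119       0
Chem       0       0      75
The sum of column 'Spring' is 119.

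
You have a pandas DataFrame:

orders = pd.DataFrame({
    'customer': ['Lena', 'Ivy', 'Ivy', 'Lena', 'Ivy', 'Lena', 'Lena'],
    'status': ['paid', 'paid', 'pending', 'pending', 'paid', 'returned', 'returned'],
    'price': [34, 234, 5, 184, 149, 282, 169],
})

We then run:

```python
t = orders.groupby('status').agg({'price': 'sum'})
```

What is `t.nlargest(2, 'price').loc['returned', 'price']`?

451

group by status, sum of price:
          price
status         
paid        417
pending     189
returned    451
take 2 rows with largest price:
          price
status         
returned    451
paid        417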